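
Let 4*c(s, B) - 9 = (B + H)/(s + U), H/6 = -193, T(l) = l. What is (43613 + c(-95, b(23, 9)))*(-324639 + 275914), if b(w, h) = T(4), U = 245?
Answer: -12750356051/6 ≈ -2.1251e+9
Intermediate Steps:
b(w, h) = 4
H = -1158 (H = 6*(-193) = -1158)
c(s, B) = 9/4 + (-1158 + B)/(4*(245 + s)) (c(s, B) = 9/4 + ((B - 1158)/(s + 245))/4 = 9/4 + ((-1158 + B)/(245 + s))/4 = 9/4 + (-1158 + B)/(4*(245 + s)))
(43613 + c(-95, b(23, 9)))*(-324639 + 275914) = (43613 + (1047 + 4 + 9*(-95))/(4*(245 - 95)))*(-324639 + 275914) = (43613 + (¼)*(1047 + 4 - 855)/150)*(-48725) = (43613 + (¼)*(1/150)*196)*(-48725) = (43613 + 49/150)*(-48725) = (6541999/150)*(-48725) = -12750356051/6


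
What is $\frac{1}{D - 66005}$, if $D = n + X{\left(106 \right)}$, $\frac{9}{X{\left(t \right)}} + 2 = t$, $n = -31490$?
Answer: $- \frac{104}{10139471} \approx -1.0257 \cdot 10^{-5}$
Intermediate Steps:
$X{\left(t \right)} = \frac{9}{-2 + t}$
$D = - \frac{3274951}{104}$ ($D = -31490 + \frac{9}{-2 + 106} = -31490 + \frac{9}{104} = - \frac{3274951}{104} \approx -31490.0$)
$\frac{1}{D - 66005} = \frac{1}{- \frac{3274951}{104} - 66005} = \frac{1}{- \frac{10139471}{104}} = - \frac{104}{10139471}$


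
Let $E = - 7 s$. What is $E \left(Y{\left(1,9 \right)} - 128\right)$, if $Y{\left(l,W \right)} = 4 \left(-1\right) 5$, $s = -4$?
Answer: $-4144$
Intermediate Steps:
$Y{\left(l,W \right)} = -20$ ($Y{\left(l,W \right)} = \left(-4\right) 5 = -20$)
$E = 28$ ($E = \left(-7\right) \left(-4\right) = 28$)
$E \left(Y{\left(1,9 \right)} - 128\right) = 28 \left(-20 - 128\right) = 28 \left(-148\right) = -4144$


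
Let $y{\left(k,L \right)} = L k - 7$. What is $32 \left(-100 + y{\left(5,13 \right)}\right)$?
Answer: $-1344$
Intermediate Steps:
$y{\left(k,L \right)} = -7 + L k$
$32 \left(-100 + y{\left(5,13 \right)}\right) = 32 \left(-100 + \left(-7 + 13 \cdot 5\right)\right) = 32 \left(-100 + \left(-7 + 65\right)\right) = 32 \left(-100 + 58\right) = 32 \left(-42\right) = -1344$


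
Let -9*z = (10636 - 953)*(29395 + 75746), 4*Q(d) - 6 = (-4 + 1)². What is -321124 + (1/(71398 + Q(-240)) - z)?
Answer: 96648474579515/856821 ≈ 1.1280e+8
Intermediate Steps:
Q(d) = 15/4 (Q(d) = 3/2 + (-4 + 1)²/4 = 3/2 + (¼)*(-3)² = 3/2 + (¼)*9 = 3/2 + 9/4 = 15/4)
z = -339360101/3 (z = -(10636 - 953)*(29395 + 75746)/9 = -9683*105141/9 = -⅑*1018080303 = -339360101/3 ≈ -1.1312e+8)
-321124 + (1/(71398 + Q(-240)) - z) = -321124 + (1/(71398 + 15/4) - 1*(-339360101/3)) = -321124 + (1/(285607/4) + 339360101/3) = -321124 + (4/285607 + 339360101/3) = -321124 + 96923620366319/856821 = 96648474579515/856821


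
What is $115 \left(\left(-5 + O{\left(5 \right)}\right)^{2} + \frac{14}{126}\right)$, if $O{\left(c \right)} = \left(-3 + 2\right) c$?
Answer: $\frac{103615}{9} \approx 11513.0$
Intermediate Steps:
$O{\left(c \right)} = - c$
$115 \left(\left(-5 + O{\left(5 \right)}\right)^{2} + \frac{14}{126}\right) = 115 \left(\left(-5 - 5\right)^{2} + \frac{14}{126}\right) = 115 \left(\left(-5 - 5\right)^{2} + 14 \cdot \frac{1}{126}\right) = 115 \left(\left(-10\right)^{2} + \frac{1}{9}\right) = 115 \left(100 + \frac{1}{9}\right) = 115 \cdot \frac{901}{9} = \frac{103615}{9}$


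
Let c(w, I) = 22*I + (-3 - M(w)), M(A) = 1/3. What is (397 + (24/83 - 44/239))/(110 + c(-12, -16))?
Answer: -23632119/14600032 ≈ -1.6186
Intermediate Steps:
M(A) = ⅓
c(w, I) = -10/3 + 22*I (c(w, I) = 22*I + (-3 - 1*⅓) = 22*I + (-3 - ⅓) = 22*I - 10/3 = -10/3 + 22*I)
(397 + (24/83 - 44/239))/(110 + c(-12, -16)) = (397 + (24/83 - 44/239))/(110 + (-10/3 + 22*(-16))) = (397 + (24*(1/83) - 44*1/239))/(110 + (-10/3 - 352)) = (397 + (24/83 - 44/239))/(110 - 1066/3) = (397 + 2084/19837)/(-736/3) = (7877373/19837)*(-3/736) = -23632119/14600032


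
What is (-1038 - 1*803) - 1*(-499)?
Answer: -1342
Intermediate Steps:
(-1038 - 1*803) - 1*(-499) = (-1038 - 803) + 499 = -1841 + 499 = -1342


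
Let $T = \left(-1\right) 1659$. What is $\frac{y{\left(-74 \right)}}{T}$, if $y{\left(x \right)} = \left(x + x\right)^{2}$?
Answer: $- \frac{21904}{1659} \approx -13.203$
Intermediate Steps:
$T = -1659$
$y{\left(x \right)} = 4 x^{2}$ ($y{\left(x \right)} = \left(2 x\right)^{2} = 4 x^{2}$)
$\frac{y{\left(-74 \right)}}{T} = \frac{4 \left(-74\right)^{2}}{-1659} = 4 \cdot 5476 \left(- \frac{1}{1659}\right) = 21904 \left(- \frac{1}{1659}\right) = - \frac{21904}{1659}$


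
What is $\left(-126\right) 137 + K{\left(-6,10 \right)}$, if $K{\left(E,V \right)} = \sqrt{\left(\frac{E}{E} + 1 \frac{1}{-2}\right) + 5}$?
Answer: $-17262 + \frac{\sqrt{22}}{2} \approx -17260.0$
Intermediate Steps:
$K{\left(E,V \right)} = \frac{\sqrt{22}}{2}$ ($K{\left(E,V \right)} = \sqrt{\left(1 + 1 \left(- \frac{1}{2}\right)\right) + 5} = \sqrt{\left(1 - \frac{1}{2}\right) + 5} = \sqrt{\frac{1}{2} + 5} = \sqrt{\frac{11}{2}} = \frac{\sqrt{22}}{2}$)
$\left(-126\right) 137 + K{\left(-6,10 \right)} = \left(-126\right) 137 + \frac{\sqrt{22}}{2} = -17262 + \frac{\sqrt{22}}{2}$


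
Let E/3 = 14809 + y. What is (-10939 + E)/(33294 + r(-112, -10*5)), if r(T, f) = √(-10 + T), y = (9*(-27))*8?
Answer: 460389432/554245279 - 13828*I*√122/554245279 ≈ 0.83066 - 0.00027557*I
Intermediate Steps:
y = -1944 (y = -243*8 = -1944)
E = 38595 (E = 3*(14809 - 1944) = 3*12865 = 38595)
(-10939 + E)/(33294 + r(-112, -10*5)) = (-10939 + 38595)/(33294 + √(-10 - 112)) = 27656/(33294 + √(-122)) = 27656/(33294 + I*√122)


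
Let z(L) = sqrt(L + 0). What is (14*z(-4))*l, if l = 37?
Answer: 1036*I ≈ 1036.0*I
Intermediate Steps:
z(L) = sqrt(L)
(14*z(-4))*l = (14*sqrt(-4))*37 = (14*(2*I))*37 = (28*I)*37 = 1036*I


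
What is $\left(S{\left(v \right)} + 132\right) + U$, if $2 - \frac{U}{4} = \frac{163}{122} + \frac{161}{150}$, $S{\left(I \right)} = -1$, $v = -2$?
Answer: $\frac{591833}{4575} \approx 129.36$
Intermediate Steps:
$U = - \frac{7492}{4575}$ ($U = 8 - 4 \left(\frac{163}{122} + \frac{161}{150}\right) = 8 - \frac{44092}{4575} = - \frac{7492}{4575} \approx -1.6376$)
$\left(S{\left(v \right)} + 132\right) + U = \left(-1 + 132\right) - \frac{7492}{4575} = 131 - \frac{7492}{4575} = \frac{591833}{4575}$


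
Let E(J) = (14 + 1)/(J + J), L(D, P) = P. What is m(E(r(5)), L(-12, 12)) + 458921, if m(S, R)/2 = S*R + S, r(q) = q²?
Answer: 2294644/5 ≈ 4.5893e+5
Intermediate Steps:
E(J) = 15/(2*J) (E(J) = 15/((2*J)) = 15*(1/(2*J)) = 15/(2*J))
m(S, R) = 2*S + 2*R*S (m(S, R) = 2*(S*R + S) = 2*(R*S + S) = 2*(S + R*S) = 2*S + 2*R*S)
m(E(r(5)), L(-12, 12)) + 458921 = 2*(15/(2*(5²)))*(1 + 12) + 458921 = 2*((15/2)/25)*13 + 458921 = 2*((15/2)*(1/25))*13 + 458921 = 2*(3/10)*13 + 458921 = 39/5 + 458921 = 2294644/5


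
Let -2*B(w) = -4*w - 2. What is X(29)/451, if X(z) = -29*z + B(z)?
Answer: -782/451 ≈ -1.7339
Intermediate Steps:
B(w) = 1 + 2*w (B(w) = -(-4*w - 2)/2 = -(-2 - 4*w)/2 = 1 + 2*w)
X(z) = 1 - 27*z (X(z) = -29*z + (1 + 2*z) = 1 - 27*z)
X(29)/451 = (1 - 27*29)/451 = (1 - 783)*(1/451) = -782*1/451 = -782/451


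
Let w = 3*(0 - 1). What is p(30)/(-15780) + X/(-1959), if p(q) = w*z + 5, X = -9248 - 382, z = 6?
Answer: 50662289/10304340 ≈ 4.9166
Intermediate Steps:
w = -3 (w = 3*(-1) = -3)
X = -9630
p(q) = -13 (p(q) = -3*6 + 5 = -18 + 5 = -13)
p(30)/(-15780) + X/(-1959) = -13/(-15780) - 9630/(-1959) = -13*(-1/15780) - 9630*(-1/1959) = 13/15780 + 3210/653 = 50662289/10304340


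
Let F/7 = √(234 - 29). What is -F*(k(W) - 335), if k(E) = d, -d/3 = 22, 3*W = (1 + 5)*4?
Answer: 2807*√205 ≈ 40190.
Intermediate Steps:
W = 8 (W = ((1 + 5)*4)/3 = (6*4)/3 = (⅓)*24 = 8)
F = 7*√205 (F = 7*√(234 - 29) = 7*√205 ≈ 100.22)
d = -66 (d = -3*22 = -66)
k(E) = -66
-F*(k(W) - 335) = -7*√205*(-66 - 335) = -7*√205*(-401) = -(-2807)*√205 = 2807*√205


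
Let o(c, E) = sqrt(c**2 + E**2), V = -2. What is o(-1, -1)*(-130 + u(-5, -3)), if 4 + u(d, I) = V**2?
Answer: -130*sqrt(2) ≈ -183.85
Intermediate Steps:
o(c, E) = sqrt(E**2 + c**2)
u(d, I) = 0 (u(d, I) = -4 + (-2)**2 = -4 + 4 = 0)
o(-1, -1)*(-130 + u(-5, -3)) = sqrt((-1)**2 + (-1)**2)*(-130 + 0) = sqrt(1 + 1)*(-130) = sqrt(2)*(-130) = -130*sqrt(2)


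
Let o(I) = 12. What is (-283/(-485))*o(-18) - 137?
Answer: -63049/485 ≈ -130.00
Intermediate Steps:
(-283/(-485))*o(-18) - 137 = -283/(-485)*12 - 137 = -283*(-1/485)*12 - 137 = (283/485)*12 - 137 = 3396/485 - 137 = -63049/485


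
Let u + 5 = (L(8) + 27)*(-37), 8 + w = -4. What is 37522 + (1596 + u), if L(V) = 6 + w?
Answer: 38336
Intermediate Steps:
w = -12 (w = -8 - 4 = -12)
L(V) = -6 (L(V) = 6 - 12 = -6)
u = -782 (u = -5 + (-6 + 27)*(-37) = -5 + 21*(-37) = -5 - 777 = -782)
37522 + (1596 + u) = 37522 + (1596 - 782) = 37522 + 814 = 38336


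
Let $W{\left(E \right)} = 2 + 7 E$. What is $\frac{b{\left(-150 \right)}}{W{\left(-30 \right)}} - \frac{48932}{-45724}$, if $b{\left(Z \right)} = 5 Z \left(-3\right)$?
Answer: $- \frac{11587643}{1188824} \approx -9.7471$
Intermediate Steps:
$b{\left(Z \right)} = - 15 Z$
$\frac{b{\left(-150 \right)}}{W{\left(-30 \right)}} - \frac{48932}{-45724} = \frac{\left(-15\right) \left(-150\right)}{2 + 7 \left(-30\right)} - \frac{48932}{-45724} = \frac{2250}{2 - 210} - - \frac{12233}{11431} = \frac{2250}{-208} + \frac{12233}{11431} = 2250 \left(- \frac{1}{208}\right) + \frac{12233}{11431} = - \frac{1125}{104} + \frac{12233}{11431} = - \frac{11587643}{1188824}$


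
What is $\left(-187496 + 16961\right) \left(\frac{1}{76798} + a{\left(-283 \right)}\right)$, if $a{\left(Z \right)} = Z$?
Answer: $\frac{3706379210655}{76798} \approx 4.8261 \cdot 10^{7}$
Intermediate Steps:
$\left(-187496 + 16961\right) \left(\frac{1}{76798} + a{\left(-283 \right)}\right) = \left(-187496 + 16961\right) \left(\frac{1}{76798} - 283\right) = - 170535 \left(\frac{1}{76798} - 283\right) = \left(-170535\right) \left(- \frac{21733833}{76798}\right) = \frac{3706379210655}{76798}$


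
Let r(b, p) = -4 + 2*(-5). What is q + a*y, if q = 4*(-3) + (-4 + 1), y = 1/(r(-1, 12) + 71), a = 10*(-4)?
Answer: -895/57 ≈ -15.702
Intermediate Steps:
r(b, p) = -14 (r(b, p) = -4 - 10 = -14)
a = -40
y = 1/57 (y = 1/(-14 + 71) = 1/57 ≈ 0.017544)
q = -15 (q = -12 - 3 = -15)
q + a*y = -15 - 40*1/57 = -15 - 40/57 = -895/57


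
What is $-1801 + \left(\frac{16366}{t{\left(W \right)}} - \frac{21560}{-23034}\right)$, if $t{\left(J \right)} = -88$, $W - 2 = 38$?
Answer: $- \frac{91492949}{46068} \approx -1986.0$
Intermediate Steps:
$W = 40$ ($W = 2 + 38 = 40$)
$-1801 + \left(\frac{16366}{t{\left(W \right)}} - \frac{21560}{-23034}\right) = -1801 + \left(\frac{16366}{-88} - \frac{21560}{-23034}\right) = -1801 + \left(16366 \left(- \frac{1}{88}\right) - - \frac{980}{1047}\right) = -1801 + \left(- \frac{8183}{44} + \frac{980}{1047}\right) = -1801 - \frac{8524481}{46068} = - \frac{91492949}{46068}$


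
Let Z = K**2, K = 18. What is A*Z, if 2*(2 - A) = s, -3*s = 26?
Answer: 2052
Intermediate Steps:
s = -26/3 (s = -1/3*26 = -26/3 ≈ -8.6667)
A = 19/3 (A = 2 - 1/2*(-26/3) = 2 + 13/3 = 19/3 ≈ 6.3333)
Z = 324 (Z = 18**2 = 324)
A*Z = (19/3)*324 = 2052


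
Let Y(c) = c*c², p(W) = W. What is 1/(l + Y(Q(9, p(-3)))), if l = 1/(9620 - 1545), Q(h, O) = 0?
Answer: 8075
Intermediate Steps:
l = 1/8075 ≈ 0.00012384
Y(c) = c³
1/(l + Y(Q(9, p(-3)))) = 1/(1/8075 + 0³) = 1/(1/8075 + 0) = 1/(1/8075) = 8075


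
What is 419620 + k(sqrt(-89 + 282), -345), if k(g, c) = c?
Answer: 419275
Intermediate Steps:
419620 + k(sqrt(-89 + 282), -345) = 419620 - 345 = 419275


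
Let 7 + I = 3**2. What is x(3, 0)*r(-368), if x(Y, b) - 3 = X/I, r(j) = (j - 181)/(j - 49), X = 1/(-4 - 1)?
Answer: 5307/1390 ≈ 3.8180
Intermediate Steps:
I = 2 (I = -7 + 3**2 = -7 + 9 = 2)
X = -1/5 (X = 1/(-5) = -1/5 ≈ -0.20000)
r(j) = (-181 + j)/(-49 + j)
x(Y, b) = 29/10 (x(Y, b) = 3 - 1/5/2 = 3 - 1/5*1/2 = 3 - 1/10 = 29/10)
x(3, 0)*r(-368) = 29*((-181 - 368)/(-49 - 368))/10 = 29*(-549/(-417))/10 = 29*(-1/417*(-549))/10 = (29/10)*(183/139) = 5307/1390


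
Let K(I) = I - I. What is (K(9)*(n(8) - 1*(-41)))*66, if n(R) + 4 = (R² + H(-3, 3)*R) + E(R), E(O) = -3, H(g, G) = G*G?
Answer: 0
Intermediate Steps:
H(g, G) = G²
n(R) = -7 + R² + 9*R (n(R) = -4 + ((R² + 3²*R) - 3) = -4 + ((R² + 9*R) - 3) = -4 + (-3 + R² + 9*R) = -7 + R² + 9*R)
K(I) = 0
(K(9)*(n(8) - 1*(-41)))*66 = (0*((-7 + 8² + 9*8) - 1*(-41)))*66 = (0*((-7 + 64 + 72) + 41))*66 = (0*(129 + 41))*66 = (0*170)*66 = 0*66 = 0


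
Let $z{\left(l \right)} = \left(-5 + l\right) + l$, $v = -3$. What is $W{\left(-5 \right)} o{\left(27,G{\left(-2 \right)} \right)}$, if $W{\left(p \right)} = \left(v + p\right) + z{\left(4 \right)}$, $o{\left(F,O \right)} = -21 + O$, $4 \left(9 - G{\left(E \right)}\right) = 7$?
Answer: $\frac{275}{4} \approx 68.75$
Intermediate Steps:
$G{\left(E \right)} = \frac{29}{4}$ ($G{\left(E \right)} = 9 - \frac{7}{4} = \frac{29}{4}$)
$z{\left(l \right)} = -5 + 2 l$
$W{\left(p \right)} = p$ ($W{\left(p \right)} = \left(-3 + p\right) + \left(-5 + 2 \cdot 4\right) = \left(-3 + p\right) + \left(-5 + 8\right) = \left(-3 + p\right) + 3 = p$)
$W{\left(-5 \right)} o{\left(27,G{\left(-2 \right)} \right)} = - 5 \left(-21 + \frac{29}{4}\right) = \left(-5\right) \left(- \frac{55}{4}\right) = \frac{275}{4}$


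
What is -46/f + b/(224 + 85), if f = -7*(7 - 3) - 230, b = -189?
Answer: -5758/13287 ≈ -0.43336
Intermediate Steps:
f = -258 (f = -7*4 - 230 = -28 - 230 = -258)
-46/f + b/(224 + 85) = -46/(-258) - 189/(224 + 85) = -46*(-1/258) - 189/309 = 23/129 - 189*1/309 = 23/129 - 63/103 = -5758/13287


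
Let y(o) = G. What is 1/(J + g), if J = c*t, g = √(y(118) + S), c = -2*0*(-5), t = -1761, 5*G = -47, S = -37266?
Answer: -I*√931885/186377 ≈ -0.0051795*I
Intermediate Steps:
G = -47/5 (G = (⅕)*(-47) = -47/5 ≈ -9.4000)
y(o) = -47/5
c = 0 (c = 0*(-5) = 0)
g = I*√931885/5 (g = √(-47/5 - 37266) = √(-186377/5) = I*√931885/5 ≈ 193.07*I)
J = 0 (J = 0*(-1761) = 0)
1/(J + g) = 1/(0 + I*√931885/5) = 1/(I*√931885/5) = -I*√931885/186377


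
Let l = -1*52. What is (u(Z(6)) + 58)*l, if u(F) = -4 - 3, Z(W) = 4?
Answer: -2652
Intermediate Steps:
u(F) = -7
l = -52
(u(Z(6)) + 58)*l = (-7 + 58)*(-52) = 51*(-52) = -2652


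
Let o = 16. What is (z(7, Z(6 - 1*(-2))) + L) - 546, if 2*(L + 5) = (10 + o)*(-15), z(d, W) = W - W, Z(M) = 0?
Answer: -746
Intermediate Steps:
z(d, W) = 0
L = -200 (L = -5 + ((10 + 16)*(-15))/2 = -5 + (26*(-15))/2 = -5 + (1/2)*(-390) = -5 - 195 = -200)
(z(7, Z(6 - 1*(-2))) + L) - 546 = (0 - 200) - 546 = -200 - 546 = -746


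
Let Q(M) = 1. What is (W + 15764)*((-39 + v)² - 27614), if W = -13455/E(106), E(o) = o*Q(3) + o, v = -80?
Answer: -44778485389/212 ≈ -2.1122e+8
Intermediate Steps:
E(o) = 2*o (E(o) = o*1 + o = o + o = 2*o)
W = -13455/212 (W = -13455/(2*106) = -13455/212 ≈ -63.467)
(W + 15764)*((-39 + v)² - 27614) = (-13455/212 + 15764)*((-39 - 80)² - 27614) = 3328513*((-119)² - 27614)/212 = 3328513*(14161 - 27614)/212 = (3328513/212)*(-13453) = -44778485389/212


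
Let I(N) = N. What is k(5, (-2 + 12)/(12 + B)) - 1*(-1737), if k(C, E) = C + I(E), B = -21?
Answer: 15668/9 ≈ 1740.9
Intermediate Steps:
k(C, E) = C + E
k(5, (-2 + 12)/(12 + B)) - 1*(-1737) = (5 + (-2 + 12)/(12 - 21)) - 1*(-1737) = (5 + 10/(-9)) + 1737 = (5 + 10*(-⅑)) + 1737 = (5 - 10/9) + 1737 = 35/9 + 1737 = 15668/9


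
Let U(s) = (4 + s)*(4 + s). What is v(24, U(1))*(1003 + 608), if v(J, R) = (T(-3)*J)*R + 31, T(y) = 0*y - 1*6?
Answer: -5749659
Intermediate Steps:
T(y) = -6 (T(y) = 0 - 6 = -6)
U(s) = (4 + s)²
v(J, R) = 31 - 6*J*R (v(J, R) = (-6*J)*R + 31 = -6*J*R + 31 = 31 - 6*J*R)
v(24, U(1))*(1003 + 608) = (31 - 6*24*(4 + 1)²)*(1003 + 608) = (31 - 6*24*5²)*1611 = (31 - 6*24*25)*1611 = (31 - 3600)*1611 = -3569*1611 = -5749659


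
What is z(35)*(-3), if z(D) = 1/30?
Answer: -⅒ ≈ -0.10000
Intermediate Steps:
z(D) = 1/30
z(35)*(-3) = (1/30)*(-3) = -⅒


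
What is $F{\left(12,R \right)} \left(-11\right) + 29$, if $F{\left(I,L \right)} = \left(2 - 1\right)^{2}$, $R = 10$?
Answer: $18$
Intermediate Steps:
$F{\left(I,L \right)} = 1$ ($F{\left(I,L \right)} = 1^{2} = 1$)
$F{\left(12,R \right)} \left(-11\right) + 29 = 1 \left(-11\right) + 29 = -11 + 29 = 18$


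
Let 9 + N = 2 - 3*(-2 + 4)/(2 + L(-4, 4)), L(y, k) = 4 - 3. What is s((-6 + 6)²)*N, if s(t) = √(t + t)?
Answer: 0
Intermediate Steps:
L(y, k) = 1
s(t) = √2*√t (s(t) = √(2*t) = √2*√t)
N = -9 (N = -9 + (2 - 3*(-2 + 4)/(2 + 1)) = -9 + (2 - 6/3) = -9 + (2 - 3*⅔) = -9 + (2 - 2) = -9 + 0 = -9)
s((-6 + 6)²)*N = (√2*√((-6 + 6)²))*(-9) = (√2*√(0²))*(-9) = (√2*√0)*(-9) = (√2*0)*(-9) = 0*(-9) = 0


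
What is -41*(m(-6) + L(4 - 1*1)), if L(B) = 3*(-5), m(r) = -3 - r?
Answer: 492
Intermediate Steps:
L(B) = -15
-41*(m(-6) + L(4 - 1*1)) = -41*((-3 - 1*(-6)) - 15) = -41*((-3 + 6) - 15) = -41*(3 - 15) = -41*(-12) = 492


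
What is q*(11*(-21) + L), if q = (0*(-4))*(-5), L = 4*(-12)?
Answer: 0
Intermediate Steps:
L = -48
q = 0 (q = 0*(-5) = 0)
q*(11*(-21) + L) = 0*(11*(-21) - 48) = 0*(-231 - 48) = 0*(-279) = 0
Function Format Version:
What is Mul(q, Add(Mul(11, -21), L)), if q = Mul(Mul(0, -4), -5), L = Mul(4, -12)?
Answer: 0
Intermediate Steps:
L = -48
q = 0 (q = Mul(0, -5) = 0)
Mul(q, Add(Mul(11, -21), L)) = Mul(0, Add(Mul(11, -21), -48)) = Mul(0, Add(-231, -48)) = Mul(0, -279) = 0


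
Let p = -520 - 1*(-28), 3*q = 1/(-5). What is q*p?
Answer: 164/5 ≈ 32.800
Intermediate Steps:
q = -1/15 (q = (1/3)/(-5) = (1/3)*(-1/5) = -1/15 ≈ -0.066667)
p = -492 (p = -520 + 28 = -492)
q*p = -1/15*(-492) = 164/5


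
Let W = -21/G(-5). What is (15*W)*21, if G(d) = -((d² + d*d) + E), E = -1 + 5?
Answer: 245/2 ≈ 122.50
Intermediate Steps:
E = 4
G(d) = -4 - 2*d² (G(d) = -((d² + d*d) + 4) = -((d² + d²) + 4) = -(2*d² + 4) = -(4 + 2*d²) = -4 - 2*d²)
W = 7/18 (W = -21/(-4 - 2*(-5)²) = -21/(-4 - 2*25) = -21/(-4 - 50) = -21/(-54) = -21*(-1)/54 = -1*(-7/18) = 7/18 ≈ 0.38889)
(15*W)*21 = (15*(7/18))*21 = (35/6)*21 = 245/2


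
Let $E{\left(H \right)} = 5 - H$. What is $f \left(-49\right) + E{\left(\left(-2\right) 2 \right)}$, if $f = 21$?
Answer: $-1020$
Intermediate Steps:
$f \left(-49\right) + E{\left(\left(-2\right) 2 \right)} = 21 \left(-49\right) + \left(5 - \left(-2\right) 2\right) = -1029 + \left(5 - -4\right) = -1029 + \left(5 + 4\right) = -1029 + 9 = -1020$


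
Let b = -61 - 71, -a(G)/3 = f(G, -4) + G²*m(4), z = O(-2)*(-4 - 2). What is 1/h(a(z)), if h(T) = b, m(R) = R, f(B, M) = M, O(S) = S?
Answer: -1/132 ≈ -0.0075758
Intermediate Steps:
z = 12 (z = -2*(-4 - 2) = -2*(-6) = 12)
a(G) = 12 - 12*G² (a(G) = -3*(-4 + G²*4) = -3*(-4 + 4*G²) = 12 - 12*G²)
b = -132
h(T) = -132
1/h(a(z)) = 1/(-132) = -1/132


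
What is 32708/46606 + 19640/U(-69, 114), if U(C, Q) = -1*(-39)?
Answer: 458308726/908817 ≈ 504.29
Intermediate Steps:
U(C, Q) = 39
32708/46606 + 19640/U(-69, 114) = 32708/46606 + 19640/39 = 32708*(1/46606) + 19640*(1/39) = 16354/23303 + 19640/39 = 458308726/908817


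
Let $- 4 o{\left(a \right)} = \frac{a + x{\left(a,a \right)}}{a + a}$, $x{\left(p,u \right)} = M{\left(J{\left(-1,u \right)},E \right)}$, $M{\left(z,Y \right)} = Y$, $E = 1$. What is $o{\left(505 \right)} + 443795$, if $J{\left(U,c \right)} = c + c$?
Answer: $\frac{896465647}{2020} \approx 4.438 \cdot 10^{5}$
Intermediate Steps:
$J{\left(U,c \right)} = 2 c$
$x{\left(p,u \right)} = 1$
$o{\left(a \right)} = - \frac{1 + a}{8 a}$ ($o{\left(a \right)} = - \frac{\left(a + 1\right) \frac{1}{a + a}}{4} = - \frac{\left(1 + a\right) \frac{1}{2 a}}{4} = - \frac{\frac{1}{2} \frac{1}{a} \left(1 + a\right)}{4} = - \frac{1 + a}{8 a}$)
$o{\left(505 \right)} + 443795 = \frac{-1 - 505}{8 \cdot 505} + 443795 = \frac{1}{8} \cdot \frac{1}{505} \left(-1 - 505\right) + 443795 = \frac{1}{8} \cdot \frac{1}{505} \left(-506\right) + 443795 = - \frac{253}{2020} + 443795 = \frac{896465647}{2020}$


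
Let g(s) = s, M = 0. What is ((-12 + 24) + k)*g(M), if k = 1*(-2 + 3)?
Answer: 0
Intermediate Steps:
k = 1 (k = 1*1 = 1)
((-12 + 24) + k)*g(M) = ((-12 + 24) + 1)*0 = (12 + 1)*0 = 13*0 = 0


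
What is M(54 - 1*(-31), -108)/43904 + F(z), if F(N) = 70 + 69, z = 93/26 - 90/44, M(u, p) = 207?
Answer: 6102863/43904 ≈ 139.00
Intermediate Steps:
z = 219/143 (z = 93*(1/26) - 90*1/44 = 93/26 - 45/22 = 219/143 ≈ 1.5315)
F(N) = 139
M(54 - 1*(-31), -108)/43904 + F(z) = 207/43904 + 139 = 6102863/43904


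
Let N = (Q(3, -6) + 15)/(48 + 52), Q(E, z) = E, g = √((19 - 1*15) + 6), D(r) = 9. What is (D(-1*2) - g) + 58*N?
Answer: 486/25 - √10 ≈ 16.278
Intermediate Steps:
g = √10 (g = √((19 - 15) + 6) = √(4 + 6) = √10 ≈ 3.1623)
N = 9/50 (N = (3 + 15)/(48 + 52) = 18/100 = 18*(1/100) = 9/50 ≈ 0.18000)
(D(-1*2) - g) + 58*N = (9 - √10) + 58*(9/50) = (9 - √10) + 261/25 = 486/25 - √10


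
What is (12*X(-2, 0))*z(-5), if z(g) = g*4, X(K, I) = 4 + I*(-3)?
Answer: -960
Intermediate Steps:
X(K, I) = 4 - 3*I
z(g) = 4*g
(12*X(-2, 0))*z(-5) = (12*(4 - 3*0))*(4*(-5)) = (12*(4 + 0))*(-20) = (12*4)*(-20) = 48*(-20) = -960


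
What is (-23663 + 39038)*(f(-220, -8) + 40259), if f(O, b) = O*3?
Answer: 608834625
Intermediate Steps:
f(O, b) = 3*O
(-23663 + 39038)*(f(-220, -8) + 40259) = (-23663 + 39038)*(3*(-220) + 40259) = 15375*(-660 + 40259) = 15375*39599 = 608834625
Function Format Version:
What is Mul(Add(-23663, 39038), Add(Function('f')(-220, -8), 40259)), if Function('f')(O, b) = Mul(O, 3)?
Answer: 608834625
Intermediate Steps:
Function('f')(O, b) = Mul(3, O)
Mul(Add(-23663, 39038), Add(Function('f')(-220, -8), 40259)) = Mul(Add(-23663, 39038), Add(Mul(3, -220), 40259)) = Mul(15375, Add(-660, 40259)) = Mul(15375, 39599) = 608834625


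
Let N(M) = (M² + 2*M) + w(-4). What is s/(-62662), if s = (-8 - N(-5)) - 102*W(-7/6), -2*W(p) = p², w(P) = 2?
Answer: -533/751944 ≈ -0.00070883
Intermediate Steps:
W(p) = -p²/2
N(M) = 2 + M² + 2*M (N(M) = (M² + 2*M) + 2 = 2 + M² + 2*M)
s = 533/12 (s = (-8 - (2 + (-5)² + 2*(-5))) - (-51)*(-7/6)² = (-8 - (2 + 25 - 10)) - (-51)*(-7*⅙)² = (-8 - 1*17) - (-51)*(-7/6)² = (-8 - 17) - (-51)*49/36 = -25 - 102*(-49/72) = -25 + 833/12 = 533/12 ≈ 44.417)
s/(-62662) = (533/12)/(-62662) = (533/12)*(-1/62662) = -533/751944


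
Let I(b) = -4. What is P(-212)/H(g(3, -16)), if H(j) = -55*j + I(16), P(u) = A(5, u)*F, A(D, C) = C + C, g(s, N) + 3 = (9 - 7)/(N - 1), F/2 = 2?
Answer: -28832/2847 ≈ -10.127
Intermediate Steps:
F = 4 (F = 2*2 = 4)
g(s, N) = -3 + 2/(-1 + N) (g(s, N) = -3 + (9 - 7)/(N - 1) = -3 + 2/(-1 + N))
A(D, C) = 2*C
P(u) = 8*u (P(u) = (2*u)*4 = 8*u)
H(j) = -4 - 55*j (H(j) = -55*j - 4 = -4 - 55*j)
P(-212)/H(g(3, -16)) = (8*(-212))/(-4 - 55*(5 - 3*(-16))/(-1 - 16)) = -1696/(-4 - 55*(5 + 48)/(-17)) = -1696/(-4 - (-55)*53/17) = -1696/(-4 - 55*(-53/17)) = -1696/(-4 + 2915/17) = -1696/2847/17 = -1696*17/2847 = -28832/2847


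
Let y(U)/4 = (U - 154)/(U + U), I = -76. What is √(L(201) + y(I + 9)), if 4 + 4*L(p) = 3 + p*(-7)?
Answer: I*√1550514/67 ≈ 18.585*I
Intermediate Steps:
L(p) = -¼ - 7*p/4 (L(p) = -1 + (3 + p*(-7))/4 = -1 + (3 - 7*p)/4 = -1 + (¾ - 7*p/4) = -¼ - 7*p/4)
y(U) = 2*(-154 + U)/U (y(U) = 4*((U - 154)/(U + U)) = 4*((-154 + U)/((2*U))) = 4*((-154 + U)*(1/(2*U))) = 4*((-154 + U)/(2*U)) = 2*(-154 + U)/U)
√(L(201) + y(I + 9)) = √((-¼ - 7/4*201) + (2 - 308/(-76 + 9))) = √((-¼ - 1407/4) + (2 - 308/(-67))) = √(-352 + (2 - 308*(-1/67))) = √(-352 + (2 + 308/67)) = √(-352 + 442/67) = √(-23142/67) = I*√1550514/67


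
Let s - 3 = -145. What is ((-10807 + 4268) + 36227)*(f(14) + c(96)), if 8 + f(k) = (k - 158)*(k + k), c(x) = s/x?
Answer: -239966867/2 ≈ -1.1998e+8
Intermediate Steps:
s = -142 (s = 3 - 145 = -142)
c(x) = -142/x
f(k) = -8 + 2*k*(-158 + k) (f(k) = -8 + (k - 158)*(k + k) = -8 + (-158 + k)*(2*k) = -8 + 2*k*(-158 + k))
((-10807 + 4268) + 36227)*(f(14) + c(96)) = ((-10807 + 4268) + 36227)*((-8 - 316*14 + 2*14²) - 142/96) = (-6539 + 36227)*((-8 - 4424 + 2*196) - 142*1/96) = 29688*((-8 - 4424 + 392) - 71/48) = 29688*(-4040 - 71/48) = 29688*(-193991/48) = -239966867/2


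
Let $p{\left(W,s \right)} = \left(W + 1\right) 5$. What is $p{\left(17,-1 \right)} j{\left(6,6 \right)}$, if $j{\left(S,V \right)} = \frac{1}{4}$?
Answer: $\frac{45}{2} \approx 22.5$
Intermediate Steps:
$j{\left(S,V \right)} = \frac{1}{4}$
$p{\left(W,s \right)} = 5 + 5 W$ ($p{\left(W,s \right)} = \left(1 + W\right) 5 = 5 + 5 W$)
$p{\left(17,-1 \right)} j{\left(6,6 \right)} = \left(5 + 5 \cdot 17\right) \frac{1}{4} = \left(5 + 85\right) \frac{1}{4} = 90 \cdot \frac{1}{4} = \frac{45}{2}$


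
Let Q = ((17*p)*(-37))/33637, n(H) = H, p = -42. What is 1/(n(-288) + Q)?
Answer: -33637/9661038 ≈ -0.0034817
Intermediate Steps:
Q = 26418/33637 (Q = ((17*(-42))*(-37))/33637 = -714*(-37)*(1/33637) = 26418*(1/33637) = 26418/33637 ≈ 0.78539)
1/(n(-288) + Q) = 1/(-288 + 26418/33637) = 1/(-9661038/33637) = -33637/9661038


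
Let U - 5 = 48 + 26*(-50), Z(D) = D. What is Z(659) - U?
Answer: 1906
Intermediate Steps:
U = -1247 (U = 5 + (48 + 26*(-50)) = 5 + (48 - 1300) = 5 - 1252 = -1247)
Z(659) - U = 659 - 1*(-1247) = 659 + 1247 = 1906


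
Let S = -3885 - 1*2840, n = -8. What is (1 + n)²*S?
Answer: -329525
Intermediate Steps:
S = -6725 (S = -3885 - 2840 = -6725)
(1 + n)²*S = (1 - 8)²*(-6725) = (-7)²*(-6725) = 49*(-6725) = -329525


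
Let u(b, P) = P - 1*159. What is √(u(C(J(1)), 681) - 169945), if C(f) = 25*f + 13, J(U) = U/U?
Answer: I*√169423 ≈ 411.61*I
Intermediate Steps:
J(U) = 1
C(f) = 13 + 25*f
u(b, P) = -159 + P (u(b, P) = P - 159 = -159 + P)
√(u(C(J(1)), 681) - 169945) = √((-159 + 681) - 169945) = √(522 - 169945) = √(-169423) = I*√169423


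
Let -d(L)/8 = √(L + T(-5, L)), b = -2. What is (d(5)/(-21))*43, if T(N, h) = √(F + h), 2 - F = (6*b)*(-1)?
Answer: 344*√(5 + I*√5)/21 ≈ 37.493 + 8.0018*I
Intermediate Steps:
F = -10 (F = 2 - 6*(-2)*(-1) = 2 - (-12)*(-1) = 2 - 1*12 = 2 - 12 = -10)
T(N, h) = √(-10 + h)
d(L) = -8*√(L + √(-10 + L))
(d(5)/(-21))*43 = (-8*√(5 + √(-10 + 5))/(-21))*43 = (-8*√(5 + √(-5))*(-1/21))*43 = (-8*√(5 + I*√5)*(-1/21))*43 = (8*√(5 + I*√5)/21)*43 = 344*√(5 + I*√5)/21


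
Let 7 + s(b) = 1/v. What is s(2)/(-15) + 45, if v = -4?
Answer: 2729/60 ≈ 45.483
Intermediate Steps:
s(b) = -29/4 (s(b) = -7 + 1/(-4) = -7 - ¼ = -29/4)
s(2)/(-15) + 45 = -29/4/(-15) + 45 = -1/15*(-29/4) + 45 = 29/60 + 45 = 2729/60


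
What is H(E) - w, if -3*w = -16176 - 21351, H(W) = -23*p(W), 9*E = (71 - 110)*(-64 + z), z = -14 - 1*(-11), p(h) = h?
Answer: -57560/3 ≈ -19187.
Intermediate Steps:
z = -3 (z = -14 + 11 = -3)
E = 871/3 (E = ((71 - 110)*(-64 - 3))/9 = (-39*(-67))/9 = (1/9)*2613 = 871/3 ≈ 290.33)
H(W) = -23*W
w = 12509 (w = -(-16176 - 21351)/3 = -1/3*(-37527) = 12509)
H(E) - w = -23*871/3 - 1*12509 = -20033/3 - 12509 = -57560/3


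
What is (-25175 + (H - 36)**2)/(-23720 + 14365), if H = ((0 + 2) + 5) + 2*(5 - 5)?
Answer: 24334/9355 ≈ 2.6012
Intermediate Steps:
H = 7 (H = (2 + 5) + 2*0 = 7 + 0 = 7)
(-25175 + (H - 36)**2)/(-23720 + 14365) = (-25175 + (7 - 36)**2)/(-23720 + 14365) = (-25175 + (-29)**2)/(-9355) = (-25175 + 841)*(-1/9355) = -24334*(-1/9355) = 24334/9355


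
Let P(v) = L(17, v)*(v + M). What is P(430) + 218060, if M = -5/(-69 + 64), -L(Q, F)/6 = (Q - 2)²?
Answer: -363790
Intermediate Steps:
L(Q, F) = -6*(-2 + Q)² (L(Q, F) = -6*(Q - 2)² = -6*(-2 + Q)²)
M = 1 (M = -5/(-5) = -⅕*(-5) = 1)
P(v) = -1350 - 1350*v (P(v) = (-6*(-2 + 17)²)*(v + 1) = (-6*15²)*(1 + v) = (-6*225)*(1 + v) = -1350*(1 + v) = -1350 - 1350*v)
P(430) + 218060 = (-1350 - 1350*430) + 218060 = (-1350 - 580500) + 218060 = -581850 + 218060 = -363790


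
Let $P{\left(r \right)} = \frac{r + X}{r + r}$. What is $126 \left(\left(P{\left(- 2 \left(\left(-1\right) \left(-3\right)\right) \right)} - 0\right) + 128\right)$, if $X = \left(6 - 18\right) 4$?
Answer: $16695$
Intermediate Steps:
$X = -48$ ($X = \left(6 - 18\right) 4 = \left(-12\right) 4 = -48$)
$P{\left(r \right)} = \frac{-48 + r}{2 r}$ ($P{\left(r \right)} = \frac{r - 48}{r + r} = \frac{-48 + r}{2 r}$)
$126 \left(\left(P{\left(- 2 \left(\left(-1\right) \left(-3\right)\right) \right)} - 0\right) + 128\right) = 126 \left(\left(\frac{-48 - 2 \left(\left(-1\right) \left(-3\right)\right)}{2 \left(- 2 \left(\left(-1\right) \left(-3\right)\right)\right)} - 0\right) + 128\right) = 126 \left(\left(\frac{-48 - 6}{2 \left(\left(-2\right) 3\right)} + 0\right) + 128\right) = 126 \left(\left(\frac{-48 - 6}{2 \left(-6\right)} + 0\right) + 128\right) = 126 \left(\left(\frac{1}{2} \left(- \frac{1}{6}\right) \left(-54\right) + 0\right) + 128\right) = 126 \left(\left(\frac{9}{2} + 0\right) + 128\right) = 126 \left(\frac{9}{2} + 128\right) = 126 \cdot \frac{265}{2} = 16695$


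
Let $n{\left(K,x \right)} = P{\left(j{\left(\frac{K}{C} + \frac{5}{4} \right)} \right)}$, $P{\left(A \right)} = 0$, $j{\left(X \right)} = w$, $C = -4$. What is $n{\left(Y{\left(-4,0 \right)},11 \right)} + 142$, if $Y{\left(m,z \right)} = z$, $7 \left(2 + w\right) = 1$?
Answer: $142$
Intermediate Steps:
$w = - \frac{13}{7}$ ($w = -2 + \frac{1}{7} \cdot 1 = -2 + \frac{1}{7} = - \frac{13}{7} \approx -1.8571$)
$j{\left(X \right)} = - \frac{13}{7}$
$n{\left(K,x \right)} = 0$
$n{\left(Y{\left(-4,0 \right)},11 \right)} + 142 = 0 + 142 = 142$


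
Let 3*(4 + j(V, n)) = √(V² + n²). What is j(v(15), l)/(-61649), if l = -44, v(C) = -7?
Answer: 4/61649 - √1985/184947 ≈ -0.00017601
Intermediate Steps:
j(V, n) = -4 + √(V² + n²)/3
j(v(15), l)/(-61649) = (-4 + √((-7)² + (-44)²)/3)/(-61649) = (-4 + √(49 + 1936)/3)*(-1/61649) = (-4 + √1985/3)*(-1/61649) = 4/61649 - √1985/184947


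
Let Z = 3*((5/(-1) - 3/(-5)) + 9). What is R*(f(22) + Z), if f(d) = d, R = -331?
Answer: -59249/5 ≈ -11850.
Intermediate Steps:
Z = 69/5 (Z = 3*((5*(-1) - 3*(-⅕)) + 9) = 3*((-5 + ⅗) + 9) = 3*(-22/5 + 9) = 3*(23/5) = 69/5 ≈ 13.800)
R*(f(22) + Z) = -331*(22 + 69/5) = -331*179/5 = -59249/5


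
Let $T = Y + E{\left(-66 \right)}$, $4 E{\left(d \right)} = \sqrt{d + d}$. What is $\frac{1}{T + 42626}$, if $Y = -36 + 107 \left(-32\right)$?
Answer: $\frac{156664}{6135902257} - \frac{2 i \sqrt{33}}{6135902257} \approx 2.5532 \cdot 10^{-5} - 1.8724 \cdot 10^{-9} i$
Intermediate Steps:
$E{\left(d \right)} = \frac{\sqrt{2} \sqrt{d}}{4}$ ($E{\left(d \right)} = \frac{\sqrt{d + d}}{4} = \frac{\sqrt{2 d}}{4} = \frac{\sqrt{2} \sqrt{d}}{4}$)
$Y = -3460$ ($Y = -36 - 3424 = -3460$)
$T = -3460 + \frac{i \sqrt{33}}{2}$ ($T = -3460 + \frac{\sqrt{2} \sqrt{-66}}{4} = -3460 + \frac{\sqrt{2} i \sqrt{66}}{4} = -3460 + \frac{i \sqrt{33}}{2} \approx -3460.0 + 2.8723 i$)
$\frac{1}{T + 42626} = \frac{1}{\left(-3460 + \frac{i \sqrt{33}}{2}\right) + 42626} = \frac{1}{39166 + \frac{i \sqrt{33}}{2}}$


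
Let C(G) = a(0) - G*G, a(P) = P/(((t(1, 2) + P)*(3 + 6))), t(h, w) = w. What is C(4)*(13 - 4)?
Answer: -144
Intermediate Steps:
a(P) = P/(18 + 9*P) (a(P) = P/(((2 + P)*(3 + 6))) = P/(((2 + P)*9)) = P/(18 + 9*P))
C(G) = -G² (C(G) = (⅑)*0/(2 + 0) - G*G = (⅑)*0/2 - G² = (⅑)*0*(½) - G² = 0 - G² = -G²)
C(4)*(13 - 4) = (-1*4²)*(13 - 4) = -1*16*9 = -16*9 = -144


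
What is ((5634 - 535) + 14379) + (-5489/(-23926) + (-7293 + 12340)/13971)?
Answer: 6511111345129/334270146 ≈ 19479.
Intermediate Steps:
((5634 - 535) + 14379) + (-5489/(-23926) + (-7293 + 12340)/13971) = (5099 + 14379) + (-5489*(-1/23926) + 5047*(1/13971)) = 19478 + (5489/23926 + 5047/13971) = 19478 + 197441341/334270146 = 6511111345129/334270146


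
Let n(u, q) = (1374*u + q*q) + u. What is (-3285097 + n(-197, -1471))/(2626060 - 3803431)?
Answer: 107087/90567 ≈ 1.1824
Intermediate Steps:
n(u, q) = q² + 1375*u (n(u, q) = (1374*u + q²) + u = (q² + 1374*u) + u = q² + 1375*u)
(-3285097 + n(-197, -1471))/(2626060 - 3803431) = (-3285097 + ((-1471)² + 1375*(-197)))/(2626060 - 3803431) = (-3285097 + (2163841 - 270875))/(-1177371) = (-3285097 + 1892966)*(-1/1177371) = -1392131*(-1/1177371) = 107087/90567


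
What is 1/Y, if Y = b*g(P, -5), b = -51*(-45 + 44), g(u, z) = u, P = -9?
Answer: -1/459 ≈ -0.0021787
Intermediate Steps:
b = 51 (b = -51*(-1) = 51)
Y = -459 (Y = 51*(-9) = -459)
1/Y = 1/(-459) = -1/459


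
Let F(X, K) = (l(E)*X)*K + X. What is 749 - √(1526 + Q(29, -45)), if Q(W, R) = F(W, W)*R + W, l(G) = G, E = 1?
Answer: 749 - I*√37595 ≈ 749.0 - 193.89*I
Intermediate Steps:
F(X, K) = X + K*X (F(X, K) = (1*X)*K + X = X*K + X = K*X + X = X + K*X)
Q(W, R) = W + R*W*(1 + W) (Q(W, R) = (W*(1 + W))*R + W = R*W*(1 + W) + W = W + R*W*(1 + W))
749 - √(1526 + Q(29, -45)) = 749 - √(1526 + 29*(1 - 45*(1 + 29))) = 749 - √(1526 + 29*(1 - 45*30)) = 749 - √(1526 + 29*(1 - 1350)) = 749 - √(1526 + 29*(-1349)) = 749 - √(1526 - 39121) = 749 - √(-37595) = 749 - I*√37595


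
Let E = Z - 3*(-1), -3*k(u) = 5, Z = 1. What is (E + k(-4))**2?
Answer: 49/9 ≈ 5.4444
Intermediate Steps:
k(u) = -5/3 (k(u) = -1/3*5 = -5/3)
E = 4 (E = 1 - 3*(-1) = 1 + 3 = 4)
(E + k(-4))**2 = (4 - 5/3)**2 = (7/3)**2 = 49/9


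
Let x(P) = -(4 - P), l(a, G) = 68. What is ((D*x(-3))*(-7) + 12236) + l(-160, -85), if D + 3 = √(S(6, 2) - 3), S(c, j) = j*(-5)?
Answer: 12157 + 49*I*√13 ≈ 12157.0 + 176.67*I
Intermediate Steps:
x(P) = -4 + P
S(c, j) = -5*j
D = -3 + I*√13 (D = -3 + √(-5*2 - 3) = -3 + √(-10 - 3) = -3 + √(-13) = -3 + I*√13 ≈ -3.0 + 3.6056*I)
((D*x(-3))*(-7) + 12236) + l(-160, -85) = (((-3 + I*√13)*(-4 - 3))*(-7) + 12236) + 68 = (((-3 + I*√13)*(-7))*(-7) + 12236) + 68 = ((21 - 7*I*√13)*(-7) + 12236) + 68 = ((-147 + 49*I*√13) + 12236) + 68 = (12089 + 49*I*√13) + 68 = 12157 + 49*I*√13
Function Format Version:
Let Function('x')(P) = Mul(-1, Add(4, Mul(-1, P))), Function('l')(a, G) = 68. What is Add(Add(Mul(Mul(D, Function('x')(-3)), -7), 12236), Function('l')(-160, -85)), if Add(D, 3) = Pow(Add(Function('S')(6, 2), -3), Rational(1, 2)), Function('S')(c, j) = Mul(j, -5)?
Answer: Add(12157, Mul(49, I, Pow(13, Rational(1, 2)))) ≈ Add(12157., Mul(176.67, I))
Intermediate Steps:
Function('x')(P) = Add(-4, P)
Function('S')(c, j) = Mul(-5, j)
D = Add(-3, Mul(I, Pow(13, Rational(1, 2)))) (D = Add(-3, Pow(Add(Mul(-5, 2), -3), Rational(1, 2))) = Add(-3, Pow(Add(-10, -3), Rational(1, 2))) = Add(-3, Pow(-13, Rational(1, 2))) = Add(-3, Mul(I, Pow(13, Rational(1, 2)))) ≈ Add(-3.0000, Mul(3.6056, I)))
Add(Add(Mul(Mul(D, Function('x')(-3)), -7), 12236), Function('l')(-160, -85)) = Add(Add(Mul(Mul(Add(-3, Mul(I, Pow(13, Rational(1, 2)))), Add(-4, -3)), -7), 12236), 68) = Add(Add(Mul(Mul(Add(-3, Mul(I, Pow(13, Rational(1, 2)))), -7), -7), 12236), 68) = Add(Add(Mul(Add(21, Mul(-7, I, Pow(13, Rational(1, 2)))), -7), 12236), 68) = Add(Add(Add(-147, Mul(49, I, Pow(13, Rational(1, 2)))), 12236), 68) = Add(Add(12089, Mul(49, I, Pow(13, Rational(1, 2)))), 68) = Add(12157, Mul(49, I, Pow(13, Rational(1, 2))))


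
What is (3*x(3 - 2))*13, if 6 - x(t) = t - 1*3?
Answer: 312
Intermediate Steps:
x(t) = 9 - t (x(t) = 6 - (t - 1*3) = 6 - (t - 3) = 6 - (-3 + t) = 6 + (3 - t) = 9 - t)
(3*x(3 - 2))*13 = (3*(9 - (3 - 2)))*13 = (3*(9 - 1*1))*13 = (3*(9 - 1))*13 = (3*8)*13 = 24*13 = 312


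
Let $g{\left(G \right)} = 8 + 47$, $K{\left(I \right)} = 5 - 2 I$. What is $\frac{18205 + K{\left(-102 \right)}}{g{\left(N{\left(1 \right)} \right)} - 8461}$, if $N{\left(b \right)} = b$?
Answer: $- \frac{1023}{467} \approx -2.1906$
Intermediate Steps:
$g{\left(G \right)} = 55$
$\frac{18205 + K{\left(-102 \right)}}{g{\left(N{\left(1 \right)} \right)} - 8461} = \frac{18205 + \left(5 - -204\right)}{55 - 8461} = \frac{18205 + \left(5 + 204\right)}{-8406} = \left(18205 + 209\right) \left(- \frac{1}{8406}\right) = 18414 \left(- \frac{1}{8406}\right) = - \frac{1023}{467}$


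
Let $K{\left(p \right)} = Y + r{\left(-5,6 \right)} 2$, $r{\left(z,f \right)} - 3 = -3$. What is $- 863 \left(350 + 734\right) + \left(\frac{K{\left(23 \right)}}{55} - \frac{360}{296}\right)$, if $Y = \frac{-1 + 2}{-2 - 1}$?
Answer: $- \frac{5711186122}{6105} \approx -9.3549 \cdot 10^{5}$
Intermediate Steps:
$Y = - \frac{1}{3}$ ($Y = 1 \frac{1}{-3} = 1 \left(- \frac{1}{3}\right) = - \frac{1}{3} \approx -0.33333$)
$r{\left(z,f \right)} = 0$ ($r{\left(z,f \right)} = 3 - 3 = 0$)
$K{\left(p \right)} = - \frac{1}{3}$ ($K{\left(p \right)} = - \frac{1}{3} + 0 \cdot 2 = - \frac{1}{3} + 0 = - \frac{1}{3}$)
$- 863 \left(350 + 734\right) + \left(\frac{K{\left(23 \right)}}{55} - \frac{360}{296}\right) = - 863 \left(350 + 734\right) - \left(\frac{1}{165} + \frac{45}{37}\right) = \left(-863\right) 1084 - \frac{7462}{6105} = -935492 - \frac{7462}{6105} = - \frac{5711186122}{6105}$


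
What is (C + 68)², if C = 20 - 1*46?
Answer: 1764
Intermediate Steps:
C = -26 (C = 20 - 46 = -26)
(C + 68)² = (-26 + 68)² = 42² = 1764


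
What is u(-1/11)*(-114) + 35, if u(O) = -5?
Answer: 605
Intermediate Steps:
u(-1/11)*(-114) + 35 = -5*(-114) + 35 = 570 + 35 = 605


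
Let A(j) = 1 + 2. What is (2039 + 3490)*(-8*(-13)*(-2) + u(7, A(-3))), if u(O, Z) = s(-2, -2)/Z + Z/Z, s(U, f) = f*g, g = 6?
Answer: -1166619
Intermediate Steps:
A(j) = 3
s(U, f) = 6*f (s(U, f) = f*6 = 6*f)
u(O, Z) = 1 - 12/Z (u(O, Z) = (6*(-2))/Z + Z/Z = -12/Z + 1 = 1 - 12/Z)
(2039 + 3490)*(-8*(-13)*(-2) + u(7, A(-3))) = (2039 + 3490)*(-8*(-13)*(-2) + (-12 + 3)/3) = 5529*(104*(-2) + (⅓)*(-9)) = 5529*(-208 - 3) = 5529*(-211) = -1166619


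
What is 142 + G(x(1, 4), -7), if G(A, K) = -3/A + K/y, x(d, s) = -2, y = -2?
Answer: 147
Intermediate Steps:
G(A, K) = -3/A - K/2 (G(A, K) = -3/A + K/(-2) = -3/A + K*(-½) = -3/A - K/2)
142 + G(x(1, 4), -7) = 142 + (-3/(-2) - ½*(-7)) = 142 + (-3*(-½) + 7/2) = 142 + (3/2 + 7/2) = 142 + 5 = 147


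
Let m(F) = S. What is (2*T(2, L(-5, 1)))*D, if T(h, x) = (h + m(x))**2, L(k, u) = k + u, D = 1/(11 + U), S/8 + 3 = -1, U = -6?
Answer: 360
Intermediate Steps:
S = -32 (S = -24 + 8*(-1) = -24 - 8 = -32)
D = 1/5 (D = 1/(11 - 6) = 1/5 ≈ 0.20000)
m(F) = -32
T(h, x) = (-32 + h)**2 (T(h, x) = (h - 32)**2 = (-32 + h)**2)
(2*T(2, L(-5, 1)))*D = (2*(-32 + 2)**2)*(1/5) = (2*(-30)**2)*(1/5) = (2*900)*(1/5) = 1800*(1/5) = 360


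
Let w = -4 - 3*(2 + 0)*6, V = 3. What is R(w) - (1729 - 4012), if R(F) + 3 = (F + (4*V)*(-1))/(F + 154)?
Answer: 129934/57 ≈ 2279.5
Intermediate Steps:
w = -40 (w = -4 - 3*2*6 = -4 - 6*6 = -4 - 36 = -40)
R(F) = -3 + (-12 + F)/(154 + F) (R(F) = -3 + (F + (4*3)*(-1))/(F + 154) = -3 + (F + 12*(-1))/(154 + F) = -3 + (F - 12)/(154 + F) = -3 + (-12 + F)/(154 + F))
R(w) - (1729 - 4012) = 2*(-237 - 1*(-40))/(154 - 40) - (1729 - 4012) = 2*(-237 + 40)/114 - 1*(-2283) = 2*(1/114)*(-197) + 2283 = -197/57 + 2283 = 129934/57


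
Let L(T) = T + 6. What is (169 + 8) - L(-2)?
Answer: 173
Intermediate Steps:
L(T) = 6 + T
(169 + 8) - L(-2) = (169 + 8) - (6 - 2) = 177 - 1*4 = 177 - 4 = 173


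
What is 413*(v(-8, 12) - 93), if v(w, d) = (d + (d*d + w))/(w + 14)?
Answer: -84665/3 ≈ -28222.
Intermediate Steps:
v(w, d) = (d + w + d²)/(14 + w) (v(w, d) = (d + (d² + w))/(14 + w) = (d + (w + d²))/(14 + w) = (d + w + d²)/(14 + w))
413*(v(-8, 12) - 93) = 413*((12 - 8 + 12²)/(14 - 8) - 93) = 413*((12 - 8 + 144)/6 - 93) = 413*((⅙)*148 - 93) = 413*(74/3 - 93) = 413*(-205/3) = -84665/3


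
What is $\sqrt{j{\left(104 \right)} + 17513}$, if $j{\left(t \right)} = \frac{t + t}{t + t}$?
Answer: $3 \sqrt{1946} \approx 132.34$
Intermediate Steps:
$j{\left(t \right)} = 1$ ($j{\left(t \right)} = \frac{2 t}{2 t} = 2 t \frac{1}{2 t} = 1$)
$\sqrt{j{\left(104 \right)} + 17513} = \sqrt{1 + 17513} = \sqrt{17514} = 3 \sqrt{1946}$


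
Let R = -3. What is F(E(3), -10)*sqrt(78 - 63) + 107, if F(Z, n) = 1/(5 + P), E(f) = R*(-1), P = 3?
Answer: 107 + sqrt(15)/8 ≈ 107.48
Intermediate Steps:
E(f) = 3 (E(f) = -3*(-1) = 3)
F(Z, n) = 1/8 (F(Z, n) = 1/(5 + 3) = 1/8)
F(E(3), -10)*sqrt(78 - 63) + 107 = sqrt(78 - 63)/8 + 107 = sqrt(15)/8 + 107 = 107 + sqrt(15)/8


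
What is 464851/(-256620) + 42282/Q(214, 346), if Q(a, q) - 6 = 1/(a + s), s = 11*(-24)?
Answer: 41721642427/5902260 ≈ 7068.8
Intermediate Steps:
s = -264
Q(a, q) = 6 + 1/(-264 + a) (Q(a, q) = 6 + 1/(a - 264) = 6 + 1/(-264 + a))
464851/(-256620) + 42282/Q(214, 346) = 464851/(-256620) + 42282/(((-1583 + 6*214)/(-264 + 214))) = 464851*(-1/256620) + 42282/(((-1583 + 1284)/(-50))) = -464851/256620 + 42282/((-1/50*(-299))) = -464851/256620 + 42282/(299/50) = -464851/256620 + 42282*(50/299) = -464851/256620 + 2114100/299 = 41721642427/5902260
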